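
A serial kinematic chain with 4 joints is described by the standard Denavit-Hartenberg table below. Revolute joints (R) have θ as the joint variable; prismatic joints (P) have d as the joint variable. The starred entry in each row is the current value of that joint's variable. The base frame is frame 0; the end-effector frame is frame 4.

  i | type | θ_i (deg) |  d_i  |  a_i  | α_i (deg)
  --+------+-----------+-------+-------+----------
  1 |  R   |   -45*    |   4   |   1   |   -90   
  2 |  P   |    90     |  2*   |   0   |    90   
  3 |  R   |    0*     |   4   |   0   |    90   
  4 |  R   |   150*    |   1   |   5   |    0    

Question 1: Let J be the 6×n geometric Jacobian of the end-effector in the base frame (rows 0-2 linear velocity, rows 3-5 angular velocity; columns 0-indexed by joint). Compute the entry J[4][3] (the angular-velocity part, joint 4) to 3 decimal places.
-0.707

axis z_3 = (-0.7071,-0.7071,-0.0000); lever o_n−o_3 = (1.0607,-2.4749,4.3301)
cross product → J_v[:, 3] = (-3.0619,3.0619,2.5000)
J_ω[:, 3] = z_3
entry J[4][3] = -0.7071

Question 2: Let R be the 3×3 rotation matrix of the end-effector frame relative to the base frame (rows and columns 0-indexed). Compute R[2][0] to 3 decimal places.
End-effector x-axis (col 0 of R) = (0.3536,-0.3536,0.8660)
R[2][0] = 0.8660

0.866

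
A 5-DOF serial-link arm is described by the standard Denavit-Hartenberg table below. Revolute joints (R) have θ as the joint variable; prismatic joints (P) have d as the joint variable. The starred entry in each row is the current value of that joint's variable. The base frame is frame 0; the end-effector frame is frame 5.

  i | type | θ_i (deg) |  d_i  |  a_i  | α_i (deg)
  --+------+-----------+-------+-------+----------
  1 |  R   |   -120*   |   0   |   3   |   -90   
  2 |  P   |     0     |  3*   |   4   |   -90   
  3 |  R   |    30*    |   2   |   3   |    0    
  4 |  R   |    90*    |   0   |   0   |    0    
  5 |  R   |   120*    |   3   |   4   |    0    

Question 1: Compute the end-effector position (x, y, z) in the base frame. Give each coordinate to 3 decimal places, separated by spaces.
0.500 -9.062 -5.000

after link 1: o_1 = (-1.5000, -2.5981, 0.0000)
after link 2: o_2 = (-0.9019, -7.5622, 0.0000)
after link 3: o_3 = (-3.5000, -9.0622, -2.0000)
after link 4: o_4 = (-3.5000, -9.0622, -2.0000)
after link 5: o_5 = (0.5000, -9.0622, -5.0000)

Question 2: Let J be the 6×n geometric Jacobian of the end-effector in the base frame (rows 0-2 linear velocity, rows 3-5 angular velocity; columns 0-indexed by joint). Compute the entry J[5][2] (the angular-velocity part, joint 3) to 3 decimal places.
-1.000

axis z_2 = (0.0000,-0.0000,-1.0000); lever o_n−o_2 = (1.4019,-1.5000,-5.0000)
cross product → J_v[:, 2] = (-1.5000,-1.4019,-0.0000)
J_ω[:, 2] = z_2
entry J[5][2] = -1.0000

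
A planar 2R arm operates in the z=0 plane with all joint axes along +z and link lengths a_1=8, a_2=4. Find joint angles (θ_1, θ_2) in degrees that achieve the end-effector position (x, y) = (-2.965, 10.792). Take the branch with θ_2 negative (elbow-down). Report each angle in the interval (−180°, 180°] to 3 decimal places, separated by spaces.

120.000 -44.995

cos θ_2 = (125.2585−8²−4²)/(2·8·4) = 0.7072; θ_2 = -44.9954° (elbow-down)
β = atan2(10.7920,-2.9650) = 105.3624°; ψ = atan2(-2.8282,10.8287) = -14.6374°
θ_1 = β − ψ = 119.9998°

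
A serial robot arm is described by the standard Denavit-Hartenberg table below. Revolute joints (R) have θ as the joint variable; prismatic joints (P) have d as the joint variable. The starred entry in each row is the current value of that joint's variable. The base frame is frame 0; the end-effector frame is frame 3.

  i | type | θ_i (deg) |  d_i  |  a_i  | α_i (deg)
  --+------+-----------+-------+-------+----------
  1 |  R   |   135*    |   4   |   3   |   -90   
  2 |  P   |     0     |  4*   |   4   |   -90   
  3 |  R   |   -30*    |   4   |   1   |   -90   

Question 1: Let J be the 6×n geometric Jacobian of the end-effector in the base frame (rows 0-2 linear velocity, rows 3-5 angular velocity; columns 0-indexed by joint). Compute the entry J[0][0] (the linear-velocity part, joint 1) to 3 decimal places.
-2.380

axis z_0 = ẑ; lever o_n−o_0 = (-8.7441,2.3801,0.0000)
cross product → J_v[:, 0] = (-2.3801,-8.7441,0.0000)
J_ω[:, 0] = z_0
entry J[0][0] = -2.3801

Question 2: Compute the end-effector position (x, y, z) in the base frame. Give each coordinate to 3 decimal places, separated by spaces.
-8.744 2.380 0.000

after link 1: o_1 = (-2.1213, 2.1213, 4.0000)
after link 2: o_2 = (-7.7782, 2.1213, 4.0000)
after link 3: o_3 = (-8.7441, 2.3801, 0.0000)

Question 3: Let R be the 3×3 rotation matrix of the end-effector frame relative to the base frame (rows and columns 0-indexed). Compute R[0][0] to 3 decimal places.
-0.966

End-effector x-axis (col 0 of R) = (-0.9659,0.2588,0.0000)
R[0][0] = -0.9659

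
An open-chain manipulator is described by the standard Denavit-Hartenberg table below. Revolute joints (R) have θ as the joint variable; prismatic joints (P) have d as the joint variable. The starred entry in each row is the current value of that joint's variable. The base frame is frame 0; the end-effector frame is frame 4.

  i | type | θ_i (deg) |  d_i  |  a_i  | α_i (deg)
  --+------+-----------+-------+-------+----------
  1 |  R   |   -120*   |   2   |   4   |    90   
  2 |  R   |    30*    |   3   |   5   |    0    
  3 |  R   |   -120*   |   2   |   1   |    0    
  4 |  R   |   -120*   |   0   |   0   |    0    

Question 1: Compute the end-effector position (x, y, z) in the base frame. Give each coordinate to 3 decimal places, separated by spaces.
-8.495 -4.714 3.500

after link 1: o_1 = (-2.0000, -3.4641, 2.0000)
after link 2: o_2 = (-6.7631, -5.7141, 4.5000)
after link 3: o_3 = (-8.4952, -4.7141, 3.5000)
after link 4: o_4 = (-8.4952, -4.7141, 3.5000)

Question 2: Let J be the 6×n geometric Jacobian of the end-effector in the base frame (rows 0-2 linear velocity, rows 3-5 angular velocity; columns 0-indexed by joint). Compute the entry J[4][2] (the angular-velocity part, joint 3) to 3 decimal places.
axis z_2 = (-0.8660,0.5000,0.0000); lever o_n−o_2 = (-1.7321,1.0000,-1.0000)
cross product → J_v[:, 2] = (-0.5000,-0.8660,0.0000)
J_ω[:, 2] = z_2
entry J[4][2] = 0.5000

0.500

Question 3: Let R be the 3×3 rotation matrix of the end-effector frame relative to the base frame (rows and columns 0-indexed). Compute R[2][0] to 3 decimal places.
End-effector x-axis (col 0 of R) = (0.4330,0.7500,0.5000)
R[2][0] = 0.5000

0.500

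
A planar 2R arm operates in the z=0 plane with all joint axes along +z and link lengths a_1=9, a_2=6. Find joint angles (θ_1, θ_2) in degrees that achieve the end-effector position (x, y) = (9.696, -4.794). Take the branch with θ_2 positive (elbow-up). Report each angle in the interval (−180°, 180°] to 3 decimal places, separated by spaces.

cos θ_2 = (116.9949−9²−6²)/(2·9·6) = -0.0000; θ_2 = 90.0027° (elbow-up)
β = atan2(-4.7940,9.6960) = -26.3092°; ψ = atan2(6.0000,8.9997) = 33.6909°
θ_1 = β − ψ = -60.0001°

-60.000 90.003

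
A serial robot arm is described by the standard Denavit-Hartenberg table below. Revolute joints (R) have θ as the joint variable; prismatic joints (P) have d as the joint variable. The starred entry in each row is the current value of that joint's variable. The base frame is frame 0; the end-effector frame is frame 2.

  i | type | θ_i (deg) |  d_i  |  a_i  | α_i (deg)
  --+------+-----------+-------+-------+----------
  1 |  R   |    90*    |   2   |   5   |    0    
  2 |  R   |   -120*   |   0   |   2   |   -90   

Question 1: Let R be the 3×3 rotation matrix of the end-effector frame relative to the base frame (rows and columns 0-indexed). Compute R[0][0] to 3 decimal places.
0.866

End-effector x-axis (col 0 of R) = (0.8660,-0.5000,0.0000)
R[0][0] = 0.8660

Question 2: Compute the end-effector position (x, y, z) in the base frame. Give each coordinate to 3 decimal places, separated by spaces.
1.732 4.000 2.000

after link 1: o_1 = (0.0000, 5.0000, 2.0000)
after link 2: o_2 = (1.7321, 4.0000, 2.0000)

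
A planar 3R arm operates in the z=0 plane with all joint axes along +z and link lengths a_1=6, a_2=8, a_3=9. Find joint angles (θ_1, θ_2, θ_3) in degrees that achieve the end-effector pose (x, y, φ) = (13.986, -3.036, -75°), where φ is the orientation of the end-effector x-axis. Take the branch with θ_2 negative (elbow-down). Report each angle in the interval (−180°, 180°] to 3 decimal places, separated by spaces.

51.775 -45.000 -81.775

wrist centre = target − a_3·(cos φ, sin φ) = (11.6566, 5.6573)
cos θ_2 = (167.8824−6²−8²)/(2·6·8) = 0.7071; θ_2 = -44.9999° (elbow-down)
β = atan2(5.6573,11.6566) = 25.8888°; ψ = atan2(-5.6568,11.6569) = -25.8864°
θ_1 = β − ψ = 51.7751°
θ_3 = φ − θ_1 − θ_2 = -81.7753° (wrapped to (-180°,180°])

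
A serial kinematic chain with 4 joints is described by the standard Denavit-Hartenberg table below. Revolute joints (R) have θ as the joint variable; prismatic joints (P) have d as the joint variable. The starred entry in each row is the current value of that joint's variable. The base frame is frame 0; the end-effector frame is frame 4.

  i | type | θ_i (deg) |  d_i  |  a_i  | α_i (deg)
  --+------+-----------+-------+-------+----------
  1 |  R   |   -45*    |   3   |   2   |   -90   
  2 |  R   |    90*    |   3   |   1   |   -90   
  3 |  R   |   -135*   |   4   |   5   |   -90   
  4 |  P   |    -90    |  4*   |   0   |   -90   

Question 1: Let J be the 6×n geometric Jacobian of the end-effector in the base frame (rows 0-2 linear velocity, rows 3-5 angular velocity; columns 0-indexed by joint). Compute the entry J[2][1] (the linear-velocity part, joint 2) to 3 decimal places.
axis z_1 = (0.7071,0.7071,0.0000); lever o_n−o_1 = (3.7929,9.4497,-0.2929)
cross product → J_v[:, 1] = (-0.2071,0.2071,4.0000)
J_ω[:, 1] = z_1
entry J[2][1] = 4.0000

4.000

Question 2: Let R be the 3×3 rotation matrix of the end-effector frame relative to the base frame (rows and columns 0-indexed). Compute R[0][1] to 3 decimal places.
End-effector y-axis (col 1 of R) = (-0.5000,-0.5000,0.7071)
R[0][1] = -0.5000

-0.500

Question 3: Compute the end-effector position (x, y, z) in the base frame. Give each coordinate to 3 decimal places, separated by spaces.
after link 1: o_1 = (1.4142, -1.4142, 3.0000)
after link 2: o_2 = (3.5355, 0.7071, 2.0000)
after link 3: o_3 = (3.2071, 6.0355, 5.5355)
after link 4: o_4 = (5.2071, 8.0355, 2.7071)

5.207 8.036 2.707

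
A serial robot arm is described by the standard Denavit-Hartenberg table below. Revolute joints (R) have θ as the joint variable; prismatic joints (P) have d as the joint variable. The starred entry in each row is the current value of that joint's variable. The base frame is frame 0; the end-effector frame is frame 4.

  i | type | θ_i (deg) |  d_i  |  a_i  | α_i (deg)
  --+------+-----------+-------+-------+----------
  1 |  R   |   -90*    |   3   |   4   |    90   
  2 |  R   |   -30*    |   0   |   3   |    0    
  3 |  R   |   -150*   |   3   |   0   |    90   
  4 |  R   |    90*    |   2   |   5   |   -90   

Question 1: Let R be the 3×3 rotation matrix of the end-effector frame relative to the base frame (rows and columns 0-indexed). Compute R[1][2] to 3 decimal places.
End-effector z-axis (col 2 of R) = (0.0000,-1.0000,0.0000)
R[1][2] = -1.0000

-1.000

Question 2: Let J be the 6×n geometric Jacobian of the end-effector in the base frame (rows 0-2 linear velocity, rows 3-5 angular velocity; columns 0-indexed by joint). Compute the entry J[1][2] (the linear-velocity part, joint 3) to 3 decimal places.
2.000

axis z_2 = (-1.0000,-0.0000,0.0000); lever o_n−o_2 = (-8.0000,0.0000,2.0000)
cross product → J_v[:, 2] = (-0.0000,2.0000,-0.0000)
J_ω[:, 2] = z_2
entry J[1][2] = 2.0000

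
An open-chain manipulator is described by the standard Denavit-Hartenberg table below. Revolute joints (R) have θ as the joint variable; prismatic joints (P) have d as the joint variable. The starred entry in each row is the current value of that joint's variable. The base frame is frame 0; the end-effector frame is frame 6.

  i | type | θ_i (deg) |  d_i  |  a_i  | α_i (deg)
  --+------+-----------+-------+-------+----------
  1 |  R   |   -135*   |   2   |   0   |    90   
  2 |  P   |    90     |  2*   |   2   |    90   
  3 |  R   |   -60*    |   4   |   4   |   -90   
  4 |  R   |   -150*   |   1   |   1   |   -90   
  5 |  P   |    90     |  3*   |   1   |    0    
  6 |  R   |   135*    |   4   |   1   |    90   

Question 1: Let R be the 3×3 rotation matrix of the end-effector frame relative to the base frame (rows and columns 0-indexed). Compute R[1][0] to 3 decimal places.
0.125

End-effector x-axis (col 0 of R) = (0.3750,0.1250,0.9186)
R[1][0] = 0.1250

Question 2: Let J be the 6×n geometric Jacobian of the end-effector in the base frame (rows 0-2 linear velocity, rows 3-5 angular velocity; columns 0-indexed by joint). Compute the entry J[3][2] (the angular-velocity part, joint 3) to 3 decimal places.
axis z_2 = (-0.7071,-0.7071,-0.0000); lever o_n−o_2 = (-3.0311,-11.4061,4.2355)
cross product → J_v[:, 2] = (-2.9950,2.9950,5.9220)
J_ω[:, 2] = z_2
entry J[3][2] = -0.7071

-0.707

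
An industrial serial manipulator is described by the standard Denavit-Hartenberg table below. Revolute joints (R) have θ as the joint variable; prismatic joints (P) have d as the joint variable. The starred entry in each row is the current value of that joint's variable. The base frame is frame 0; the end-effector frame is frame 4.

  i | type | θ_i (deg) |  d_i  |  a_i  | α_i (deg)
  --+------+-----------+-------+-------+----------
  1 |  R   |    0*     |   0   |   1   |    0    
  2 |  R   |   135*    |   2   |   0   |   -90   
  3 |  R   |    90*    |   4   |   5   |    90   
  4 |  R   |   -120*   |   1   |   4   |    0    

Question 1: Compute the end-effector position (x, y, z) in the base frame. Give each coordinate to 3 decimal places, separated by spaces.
after link 1: o_1 = (1.0000, 0.0000, 0.0000)
after link 2: o_2 = (1.0000, 0.0000, 2.0000)
after link 3: o_3 = (-1.8284, -2.8284, -3.0000)
after link 4: o_4 = (-0.0860, 0.3282, -1.0000)

-0.086 0.328 -1.000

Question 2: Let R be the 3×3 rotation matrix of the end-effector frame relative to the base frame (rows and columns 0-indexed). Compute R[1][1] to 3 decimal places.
0.354

End-effector y-axis (col 1 of R) = (0.3536,0.3536,-0.8660)
R[1][1] = 0.3536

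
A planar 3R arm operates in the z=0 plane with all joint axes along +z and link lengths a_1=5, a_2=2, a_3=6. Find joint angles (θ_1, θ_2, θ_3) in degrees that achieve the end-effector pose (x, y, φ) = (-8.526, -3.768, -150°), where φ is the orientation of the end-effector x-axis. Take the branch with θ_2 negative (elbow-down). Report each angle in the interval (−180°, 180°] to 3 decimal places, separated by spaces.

-150.002 -150.010 150.012

wrist centre = target − a_3·(cos φ, sin φ) = (-3.3298, -0.7680)
cos θ_2 = (11.6777−5²−2²)/(2·5·2) = -0.8661; θ_2 = -150.0102° (elbow-down)
β = atan2(-0.7680,-3.3298) = -167.0123°; ψ = atan2(-0.9997,3.2678) = -17.0102°
θ_1 = β − ψ = -150.0022°
θ_3 = φ − θ_1 − θ_2 = 150.0124° (wrapped to (-180°,180°])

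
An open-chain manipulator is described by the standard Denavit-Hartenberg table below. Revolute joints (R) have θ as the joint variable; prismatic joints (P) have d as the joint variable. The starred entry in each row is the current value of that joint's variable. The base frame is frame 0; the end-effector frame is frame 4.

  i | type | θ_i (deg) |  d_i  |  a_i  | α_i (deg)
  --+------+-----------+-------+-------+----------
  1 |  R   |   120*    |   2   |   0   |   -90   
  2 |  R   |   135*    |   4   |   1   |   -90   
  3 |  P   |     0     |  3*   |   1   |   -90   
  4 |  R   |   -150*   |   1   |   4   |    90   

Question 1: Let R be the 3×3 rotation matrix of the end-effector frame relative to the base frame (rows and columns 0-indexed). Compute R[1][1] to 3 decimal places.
0.500

End-effector y-axis (col 1 of R) = (0.8660,0.5000,0.0000)
R[1][1] = 0.5000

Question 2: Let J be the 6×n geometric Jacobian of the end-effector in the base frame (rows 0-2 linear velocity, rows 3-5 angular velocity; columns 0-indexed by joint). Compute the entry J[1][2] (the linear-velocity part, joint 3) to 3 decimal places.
-0.612

prismatic axis z_2 = (0.3536,-0.6124,0.7071)
J_v[:, 2] = z_2; J_ω[:, 2] = (0,0,0)
entry J[1][2] = -0.6124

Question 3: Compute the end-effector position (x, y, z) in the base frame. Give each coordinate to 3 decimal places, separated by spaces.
after link 1: o_1 = (0.0000, 0.0000, 2.0000)
after link 2: o_2 = (-3.1105, -2.6124, 1.2929)
after link 3: o_3 = (-1.6963, -5.0619, 2.7071)
after link 4: o_4 = (-1.3479, -3.6653, 6.5708)

-1.348 -3.665 6.571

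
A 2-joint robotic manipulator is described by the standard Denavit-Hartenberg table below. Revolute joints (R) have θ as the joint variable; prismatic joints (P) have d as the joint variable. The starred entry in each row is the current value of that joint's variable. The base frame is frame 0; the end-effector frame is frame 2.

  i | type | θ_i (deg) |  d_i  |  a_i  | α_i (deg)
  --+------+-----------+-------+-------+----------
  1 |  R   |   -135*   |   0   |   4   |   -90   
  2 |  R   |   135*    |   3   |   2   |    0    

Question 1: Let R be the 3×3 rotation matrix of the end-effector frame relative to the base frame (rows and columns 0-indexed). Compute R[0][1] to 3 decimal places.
End-effector y-axis (col 1 of R) = (0.5000,0.5000,0.7071)
R[0][1] = 0.5000

0.500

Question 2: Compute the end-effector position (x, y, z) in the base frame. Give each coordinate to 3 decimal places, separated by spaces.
0.293 -3.950 -1.414

after link 1: o_1 = (-2.8284, -2.8284, 0.0000)
after link 2: o_2 = (0.2929, -3.9497, -1.4142)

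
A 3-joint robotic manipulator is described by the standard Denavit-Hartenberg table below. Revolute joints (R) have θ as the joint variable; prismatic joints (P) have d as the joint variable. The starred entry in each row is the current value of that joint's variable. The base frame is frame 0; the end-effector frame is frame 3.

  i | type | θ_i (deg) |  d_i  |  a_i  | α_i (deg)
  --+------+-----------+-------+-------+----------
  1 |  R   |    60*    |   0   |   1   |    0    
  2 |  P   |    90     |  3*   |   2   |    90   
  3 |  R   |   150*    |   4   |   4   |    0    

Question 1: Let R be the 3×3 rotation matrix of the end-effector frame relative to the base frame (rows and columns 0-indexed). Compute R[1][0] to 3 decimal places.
-0.433

End-effector x-axis (col 0 of R) = (0.7500,-0.4330,0.5000)
R[1][0] = -0.4330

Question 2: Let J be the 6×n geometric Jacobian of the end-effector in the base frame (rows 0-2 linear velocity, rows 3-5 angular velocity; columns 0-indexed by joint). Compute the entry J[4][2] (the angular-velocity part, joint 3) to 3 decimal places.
axis z_2 = (0.5000,0.8660,0.0000); lever o_n−o_2 = (5.0000,1.7321,2.0000)
cross product → J_v[:, 2] = (1.7321,-1.0000,-3.4641)
J_ω[:, 2] = z_2
entry J[4][2] = 0.8660

0.866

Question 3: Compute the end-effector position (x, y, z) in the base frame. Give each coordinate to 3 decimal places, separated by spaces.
after link 1: o_1 = (0.5000, 0.8660, 0.0000)
after link 2: o_2 = (-1.2321, 1.8660, 3.0000)
after link 3: o_3 = (3.7679, 3.5981, 5.0000)

3.768 3.598 5.000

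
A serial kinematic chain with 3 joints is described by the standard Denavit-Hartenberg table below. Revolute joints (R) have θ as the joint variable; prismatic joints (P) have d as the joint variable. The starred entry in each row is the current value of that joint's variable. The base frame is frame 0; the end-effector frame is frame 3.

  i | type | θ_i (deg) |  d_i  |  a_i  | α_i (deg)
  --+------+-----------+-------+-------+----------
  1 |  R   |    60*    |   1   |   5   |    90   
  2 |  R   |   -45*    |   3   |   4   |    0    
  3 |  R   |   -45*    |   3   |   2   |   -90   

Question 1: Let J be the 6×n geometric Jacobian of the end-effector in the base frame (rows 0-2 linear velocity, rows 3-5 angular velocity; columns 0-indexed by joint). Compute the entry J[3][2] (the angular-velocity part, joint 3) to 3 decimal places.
axis z_2 = (0.8660,-0.5000,0.0000); lever o_n−o_2 = (2.5981,-1.5000,-2.0000)
cross product → J_v[:, 2] = (1.0000,1.7321,0.0000)
J_ω[:, 2] = z_2
entry J[3][2] = 0.8660

0.866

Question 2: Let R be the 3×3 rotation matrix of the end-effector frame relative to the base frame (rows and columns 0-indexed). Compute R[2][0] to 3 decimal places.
-1.000

End-effector x-axis (col 0 of R) = (0.0000,0.0000,-1.0000)
R[2][0] = -1.0000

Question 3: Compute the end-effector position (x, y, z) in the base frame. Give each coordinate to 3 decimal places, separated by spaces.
after link 1: o_1 = (2.5000, 4.3301, 1.0000)
after link 2: o_2 = (6.5123, 5.2796, -1.8284)
after link 3: o_3 = (9.1104, 3.7796, -3.8284)

9.110 3.780 -3.828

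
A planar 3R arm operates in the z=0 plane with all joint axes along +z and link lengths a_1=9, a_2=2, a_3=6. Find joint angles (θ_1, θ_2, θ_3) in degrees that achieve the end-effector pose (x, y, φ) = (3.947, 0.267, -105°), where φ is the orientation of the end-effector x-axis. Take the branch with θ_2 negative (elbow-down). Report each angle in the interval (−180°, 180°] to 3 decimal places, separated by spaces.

60.003 -119.993 -45.009

wrist centre = target − a_3·(cos φ, sin φ) = (5.4999, 6.0626)
cos θ_2 = (67.0036−9²−2²)/(2·9·2) = -0.4999; θ_2 = -119.9933° (elbow-down)
β = atan2(6.0626,5.4999) = 47.7859°; ψ = atan2(-1.7322,8.0002) = -12.2168°
θ_1 = β − ψ = 60.0027°
θ_3 = φ − θ_1 − θ_2 = -45.0094° (wrapped to (-180°,180°])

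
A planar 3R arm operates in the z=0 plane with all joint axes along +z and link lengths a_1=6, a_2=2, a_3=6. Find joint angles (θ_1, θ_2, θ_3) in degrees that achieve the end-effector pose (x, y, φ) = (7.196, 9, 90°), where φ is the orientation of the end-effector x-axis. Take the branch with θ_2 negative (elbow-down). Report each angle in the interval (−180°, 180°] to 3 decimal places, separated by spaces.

wrist centre = target − a_3·(cos φ, sin φ) = (7.1960, 3.0000)
cos θ_2 = (60.7824−6²−2²)/(2·6·2) = 0.8659; θ_2 = -30.0105° (elbow-down)
β = atan2(3.0000,7.1960) = 22.6312°; ψ = atan2(-1.0003,7.7319) = -7.3717°
θ_1 = β − ψ = 30.0029°
θ_3 = φ − θ_1 − θ_2 = 90.0076° (wrapped to (-180°,180°])

30.003 -30.010 90.008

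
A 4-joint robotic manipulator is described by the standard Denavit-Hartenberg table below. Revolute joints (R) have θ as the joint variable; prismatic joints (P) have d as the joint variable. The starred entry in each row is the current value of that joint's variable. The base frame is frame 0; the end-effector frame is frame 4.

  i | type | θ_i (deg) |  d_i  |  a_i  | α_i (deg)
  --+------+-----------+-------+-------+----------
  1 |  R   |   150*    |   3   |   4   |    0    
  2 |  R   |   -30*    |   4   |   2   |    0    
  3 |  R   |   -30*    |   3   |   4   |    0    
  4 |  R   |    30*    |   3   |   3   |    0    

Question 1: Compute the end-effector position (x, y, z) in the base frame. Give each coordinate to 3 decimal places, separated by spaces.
-5.964 10.330 13.000

after link 1: o_1 = (-3.4641, 2.0000, 3.0000)
after link 2: o_2 = (-4.4641, 3.7321, 7.0000)
after link 3: o_3 = (-4.4641, 7.7321, 10.0000)
after link 4: o_4 = (-5.9641, 10.3301, 13.0000)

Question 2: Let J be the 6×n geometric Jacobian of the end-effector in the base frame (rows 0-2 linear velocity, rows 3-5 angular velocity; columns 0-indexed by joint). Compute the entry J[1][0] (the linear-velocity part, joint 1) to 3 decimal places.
axis z_0 = ẑ; lever o_n−o_0 = (-5.9641,10.3301,13.0000)
cross product → J_v[:, 0] = (-10.3301,-5.9641,0.0000)
J_ω[:, 0] = z_0
entry J[1][0] = -5.9641

-5.964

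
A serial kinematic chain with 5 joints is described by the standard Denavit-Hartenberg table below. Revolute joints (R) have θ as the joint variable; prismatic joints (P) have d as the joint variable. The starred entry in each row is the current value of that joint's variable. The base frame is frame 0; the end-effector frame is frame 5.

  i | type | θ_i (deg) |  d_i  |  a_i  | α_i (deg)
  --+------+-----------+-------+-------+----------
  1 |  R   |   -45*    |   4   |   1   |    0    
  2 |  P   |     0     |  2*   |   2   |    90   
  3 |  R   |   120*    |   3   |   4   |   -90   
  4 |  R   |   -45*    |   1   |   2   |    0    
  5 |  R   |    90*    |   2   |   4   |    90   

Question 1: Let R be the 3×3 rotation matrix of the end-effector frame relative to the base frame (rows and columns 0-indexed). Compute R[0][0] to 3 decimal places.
0.250

End-effector x-axis (col 0 of R) = (0.2500,0.7500,0.6124)
R[0][0] = 0.2500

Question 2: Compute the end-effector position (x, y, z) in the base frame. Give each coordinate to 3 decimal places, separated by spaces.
-3.751 1.509 11.638

after link 1: o_1 = (0.7071, -0.7071, 4.0000)
after link 2: o_2 = (2.1213, -2.1213, 6.0000)
after link 3: o_3 = (-1.4142, -2.8284, 9.4641)
after link 4: o_4 = (-3.5266, -2.7161, 10.1888)
after link 5: o_5 = (-3.7513, 1.5087, 11.6383)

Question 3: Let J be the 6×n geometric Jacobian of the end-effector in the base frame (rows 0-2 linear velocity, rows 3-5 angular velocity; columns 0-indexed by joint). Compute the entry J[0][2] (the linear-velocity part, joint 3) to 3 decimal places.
axis z_2 = (-0.7071,-0.7071,0.0000); lever o_n−o_2 = (-5.8727,3.6300,5.6383)
cross product → J_v[:, 2] = (-3.9869,3.9869,-6.7194)
J_ω[:, 2] = z_2
entry J[0][2] = -3.9869

-3.987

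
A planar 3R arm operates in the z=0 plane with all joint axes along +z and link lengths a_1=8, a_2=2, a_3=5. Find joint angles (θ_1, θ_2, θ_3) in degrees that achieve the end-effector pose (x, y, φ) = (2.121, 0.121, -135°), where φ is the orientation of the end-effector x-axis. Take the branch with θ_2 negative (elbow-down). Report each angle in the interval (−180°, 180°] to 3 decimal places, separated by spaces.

44.997 -135.015 -44.982

wrist centre = target − a_3·(cos φ, sin φ) = (5.6565, 3.6565)
cos θ_2 = (45.3666−8²−2²)/(2·8·2) = -0.7073; θ_2 = -135.0151° (elbow-down)
β = atan2(3.6565,5.6565) = 32.8797°; ψ = atan2(-1.4138,6.5854) = -12.1171°
θ_1 = β − ψ = 44.9968°
θ_3 = φ − θ_1 − θ_2 = -44.9816° (wrapped to (-180°,180°])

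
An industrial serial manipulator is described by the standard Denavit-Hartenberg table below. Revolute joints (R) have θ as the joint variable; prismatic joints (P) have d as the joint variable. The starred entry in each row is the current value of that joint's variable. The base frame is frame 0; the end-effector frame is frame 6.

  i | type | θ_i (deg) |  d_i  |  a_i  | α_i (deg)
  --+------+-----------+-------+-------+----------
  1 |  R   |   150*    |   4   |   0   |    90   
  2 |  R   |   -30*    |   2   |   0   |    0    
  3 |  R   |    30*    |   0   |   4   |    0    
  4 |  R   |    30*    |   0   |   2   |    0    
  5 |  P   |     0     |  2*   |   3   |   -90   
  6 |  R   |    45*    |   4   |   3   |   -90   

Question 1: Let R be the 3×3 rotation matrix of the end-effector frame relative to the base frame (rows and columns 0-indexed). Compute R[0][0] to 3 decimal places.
End-effector x-axis (col 0 of R) = (-0.8839,-0.3062,0.3536)
R[0][0] = -0.8839

-0.884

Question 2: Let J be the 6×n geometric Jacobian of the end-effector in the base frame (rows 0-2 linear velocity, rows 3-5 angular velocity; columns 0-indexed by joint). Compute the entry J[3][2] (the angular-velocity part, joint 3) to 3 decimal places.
0.500

axis z_2 = (0.5000,0.8660,0.0000); lever o_n−o_2 = (-7.1337,3.9786,7.0248)
cross product → J_v[:, 2] = (6.0836,-3.5124,8.1672)
J_ω[:, 2] = z_2
entry J[3][2] = 0.5000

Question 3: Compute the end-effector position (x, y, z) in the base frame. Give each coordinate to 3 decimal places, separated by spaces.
-6.134 5.711 11.025

after link 1: o_1 = (0.0000, 0.0000, 4.0000)
after link 2: o_2 = (1.0000, 1.7321, 4.0000)
after link 3: o_3 = (-2.4641, 3.7321, 4.0000)
after link 4: o_4 = (-3.9641, 4.5981, 5.0000)
after link 5: o_5 = (-5.2141, 7.6292, 6.5000)
after link 6: o_6 = (-6.1337, 5.7106, 11.0248)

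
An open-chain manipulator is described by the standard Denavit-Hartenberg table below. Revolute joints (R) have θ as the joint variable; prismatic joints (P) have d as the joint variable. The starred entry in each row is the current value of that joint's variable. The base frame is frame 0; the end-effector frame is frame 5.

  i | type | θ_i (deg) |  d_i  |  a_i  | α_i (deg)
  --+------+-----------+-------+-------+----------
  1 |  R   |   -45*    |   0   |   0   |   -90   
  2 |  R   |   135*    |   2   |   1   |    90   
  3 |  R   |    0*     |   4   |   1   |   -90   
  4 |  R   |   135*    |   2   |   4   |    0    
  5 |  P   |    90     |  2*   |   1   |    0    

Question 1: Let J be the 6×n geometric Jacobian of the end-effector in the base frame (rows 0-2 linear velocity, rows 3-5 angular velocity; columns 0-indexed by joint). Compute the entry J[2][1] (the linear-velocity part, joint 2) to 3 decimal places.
-2.414

axis z_1 = (0.7071,0.7071,0.0000); lever o_n−o_1 = (5.9497,2.5355,-0.2426)
cross product → J_v[:, 1] = (-0.1716,0.1716,-2.4142)
J_ω[:, 1] = z_1
entry J[2][1] = -2.4142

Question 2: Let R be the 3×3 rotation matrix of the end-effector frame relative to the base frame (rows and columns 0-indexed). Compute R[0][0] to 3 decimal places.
0.707

End-effector x-axis (col 0 of R) = (0.7071,-0.7071,0.0000)
R[0][0] = 0.7071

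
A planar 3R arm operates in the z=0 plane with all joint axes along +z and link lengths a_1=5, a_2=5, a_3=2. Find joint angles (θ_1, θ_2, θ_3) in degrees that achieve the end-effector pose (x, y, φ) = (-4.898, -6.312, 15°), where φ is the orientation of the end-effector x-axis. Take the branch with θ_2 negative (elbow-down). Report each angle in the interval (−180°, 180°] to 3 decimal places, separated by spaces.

-119.989 -30.024 165.013

wrist centre = target − a_3·(cos φ, sin φ) = (-6.8299, -6.8296)
cos θ_2 = (93.2908−5²−5²)/(2·5·5) = 0.8658; θ_2 = -30.0239° (elbow-down)
β = atan2(-6.8296,-6.8299) = -135.0009°; ψ = atan2(-2.5018,9.3291) = -15.0120°
θ_1 = β − ψ = -119.9889°
θ_3 = φ − θ_1 − θ_2 = 165.0129° (wrapped to (-180°,180°])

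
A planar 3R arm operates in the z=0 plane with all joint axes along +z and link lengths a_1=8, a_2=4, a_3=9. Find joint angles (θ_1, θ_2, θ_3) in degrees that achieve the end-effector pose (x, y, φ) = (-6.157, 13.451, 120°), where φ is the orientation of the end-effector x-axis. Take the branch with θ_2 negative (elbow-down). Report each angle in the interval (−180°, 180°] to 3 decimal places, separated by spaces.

wrist centre = target − a_3·(cos φ, sin φ) = (-1.6570, 5.6568)
cos θ_2 = (34.7447−8²−4²)/(2·8·4) = -0.7071; θ_2 = -135.0006° (elbow-down)
β = atan2(5.6568,-1.6570) = 106.3265°; ψ = atan2(-2.8284,5.1715) = -28.6749°
θ_1 = β − ψ = 135.0015°
θ_3 = φ − θ_1 − θ_2 = 119.9991° (wrapped to (-180°,180°])

135.001 -135.001 119.999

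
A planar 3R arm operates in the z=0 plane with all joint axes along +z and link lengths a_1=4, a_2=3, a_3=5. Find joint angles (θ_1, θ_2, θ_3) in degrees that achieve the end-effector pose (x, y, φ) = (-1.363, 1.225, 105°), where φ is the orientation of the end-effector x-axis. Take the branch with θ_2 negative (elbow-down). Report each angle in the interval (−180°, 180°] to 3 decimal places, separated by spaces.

-44.992 -120.005 -90.003

wrist centre = target − a_3·(cos φ, sin φ) = (-0.0689, -3.6046)
cos θ_2 = (12.9981−4²−3²)/(2·4·3) = -0.5001; θ_2 = -120.0052° (elbow-down)
β = atan2(-3.6046,-0.0689) = -91.0951°; ψ = atan2(-2.5979,2.4998) = -46.1033°
θ_1 = β − ψ = -44.9918°
θ_3 = φ − θ_1 − θ_2 = -90.0030° (wrapped to (-180°,180°])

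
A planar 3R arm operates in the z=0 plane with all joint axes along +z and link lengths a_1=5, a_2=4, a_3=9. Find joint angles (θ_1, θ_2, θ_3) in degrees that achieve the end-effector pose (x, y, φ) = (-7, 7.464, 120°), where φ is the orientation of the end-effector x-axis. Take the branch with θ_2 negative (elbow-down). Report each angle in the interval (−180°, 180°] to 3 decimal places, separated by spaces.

wrist centre = target − a_3·(cos φ, sin φ) = (-2.5000, -0.3302)
cos θ_2 = (6.3591−5²−4²)/(2·5·4) = -0.8660; θ_2 = -149.9998° (elbow-down)
β = atan2(-0.3302,-2.5000) = -172.4753°; ψ = atan2(-2.0000,1.5359) = -52.4776°
θ_1 = β − ψ = -119.9977°
θ_3 = φ − θ_1 − θ_2 = 29.9975° (wrapped to (-180°,180°])

-119.998 -150.000 29.997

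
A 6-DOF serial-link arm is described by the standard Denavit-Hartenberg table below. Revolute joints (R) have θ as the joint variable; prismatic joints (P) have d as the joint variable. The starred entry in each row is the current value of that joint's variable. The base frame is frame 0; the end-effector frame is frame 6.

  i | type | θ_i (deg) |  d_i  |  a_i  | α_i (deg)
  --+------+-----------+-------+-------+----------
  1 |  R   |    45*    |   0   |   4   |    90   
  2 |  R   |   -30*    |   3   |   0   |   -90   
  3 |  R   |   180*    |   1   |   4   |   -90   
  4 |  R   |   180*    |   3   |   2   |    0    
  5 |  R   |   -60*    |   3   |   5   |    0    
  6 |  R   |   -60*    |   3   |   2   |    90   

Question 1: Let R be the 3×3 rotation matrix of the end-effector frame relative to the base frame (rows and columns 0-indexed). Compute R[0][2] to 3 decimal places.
-0.354

End-effector z-axis (col 2 of R) = (-0.3536,-0.3536,0.8660)
R[0][2] = -0.3536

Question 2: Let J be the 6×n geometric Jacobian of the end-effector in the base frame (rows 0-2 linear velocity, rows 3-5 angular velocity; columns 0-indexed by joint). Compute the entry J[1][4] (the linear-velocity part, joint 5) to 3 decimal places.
4.243

axis z_4 = (0.7071,-0.7071,0.0000); lever o_n−o_4 = (3.0179,-5.4674,-6.0000)
cross product → J_v[:, 4] = (4.2426,4.2426,-1.7321)
J_ω[:, 4] = z_4
entry J[1][4] = 4.2426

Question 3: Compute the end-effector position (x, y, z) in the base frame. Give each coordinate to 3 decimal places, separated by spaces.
9.218 -7.753 -4.134

after link 1: o_1 = (2.8284, 2.8284, 0.0000)
after link 2: o_2 = (4.9497, 0.7071, 0.0000)
after link 3: o_3 = (2.8538, -1.3888, 2.8660)
after link 4: o_4 = (6.1999, -2.2854, 1.8660)
after link 5: o_5 = (8.3212, -4.4067, -3.1340)
after link 6: o_6 = (9.2178, -7.7528, -4.1340)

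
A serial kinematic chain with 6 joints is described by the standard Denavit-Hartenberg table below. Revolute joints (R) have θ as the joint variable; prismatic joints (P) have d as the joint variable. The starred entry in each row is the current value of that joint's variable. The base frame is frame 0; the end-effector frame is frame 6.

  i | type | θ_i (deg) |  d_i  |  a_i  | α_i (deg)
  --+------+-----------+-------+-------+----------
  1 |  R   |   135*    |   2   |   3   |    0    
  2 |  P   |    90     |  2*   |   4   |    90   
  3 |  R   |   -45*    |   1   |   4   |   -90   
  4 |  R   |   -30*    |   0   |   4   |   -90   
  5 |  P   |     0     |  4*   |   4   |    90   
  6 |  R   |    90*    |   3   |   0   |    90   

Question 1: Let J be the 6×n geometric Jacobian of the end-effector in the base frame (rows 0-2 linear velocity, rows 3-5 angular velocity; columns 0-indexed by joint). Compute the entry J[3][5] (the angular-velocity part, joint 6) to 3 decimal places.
axis z_5 = (-0.5000,-0.5000,0.7071); lever o_n−o_5 = (-1.5000,-1.5000,2.1213)
cross product → J_v[:, 5] = (0.0000,0.0000,0.0000)
J_ω[:, 5] = z_5
entry J[3][5] = -0.5000

-0.500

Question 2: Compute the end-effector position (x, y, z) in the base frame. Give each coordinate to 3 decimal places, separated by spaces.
-14.000 -7.585 -3.020

after link 1: o_1 = (-2.1213, 2.1213, 2.0000)
after link 2: o_2 = (-4.9497, -0.7071, 4.0000)
after link 3: o_3 = (-7.6569, -2.0000, 1.1716)
after link 4: o_4 = (-10.8031, -2.3178, -1.2779)
after link 5: o_5 = (-12.4999, -6.0852, -5.1416)
after link 6: o_6 = (-13.9999, -7.5852, -3.0203)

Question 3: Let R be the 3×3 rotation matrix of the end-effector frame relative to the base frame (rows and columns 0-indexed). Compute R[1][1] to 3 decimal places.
-0.500

End-effector y-axis (col 1 of R) = (-0.5000,-0.5000,0.7071)
R[1][1] = -0.5000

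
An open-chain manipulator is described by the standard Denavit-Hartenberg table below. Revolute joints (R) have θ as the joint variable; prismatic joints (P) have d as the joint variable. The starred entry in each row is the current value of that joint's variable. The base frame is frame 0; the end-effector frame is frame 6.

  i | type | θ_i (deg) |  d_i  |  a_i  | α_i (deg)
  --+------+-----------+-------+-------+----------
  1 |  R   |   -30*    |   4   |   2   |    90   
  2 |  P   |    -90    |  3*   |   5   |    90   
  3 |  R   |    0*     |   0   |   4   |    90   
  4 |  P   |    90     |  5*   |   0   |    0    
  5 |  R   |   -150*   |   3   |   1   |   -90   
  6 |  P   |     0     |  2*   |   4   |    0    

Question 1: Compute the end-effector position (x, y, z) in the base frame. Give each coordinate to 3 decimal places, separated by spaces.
7.116 1.665 -9.232

after link 1: o_1 = (1.7321, -1.0000, 4.0000)
after link 2: o_2 = (0.2321, -3.5981, -1.0000)
after link 3: o_3 = (0.2321, -3.5981, -5.0000)
after link 4: o_4 = (2.7321, 0.7321, -5.0000)
after link 5: o_5 = (4.9821, 2.8971, -5.5000)
after link 6: o_6 = (7.1160, 1.6651, -9.2321)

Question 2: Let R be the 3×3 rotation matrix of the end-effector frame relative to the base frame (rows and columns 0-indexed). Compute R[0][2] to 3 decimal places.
-0.433

End-effector z-axis (col 2 of R) = (-0.4330,0.2500,-0.8660)
R[0][2] = -0.4330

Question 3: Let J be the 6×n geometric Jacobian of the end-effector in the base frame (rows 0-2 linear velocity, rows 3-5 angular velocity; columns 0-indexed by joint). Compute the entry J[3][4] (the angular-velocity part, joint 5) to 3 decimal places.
axis z_4 = (0.5000,0.8660,-0.0000); lever o_n−o_4 = (4.3840,0.9330,-4.2321)
cross product → J_v[:, 4] = (-3.6651,2.1160,-3.3301)
J_ω[:, 4] = z_4
entry J[3][4] = 0.5000

0.500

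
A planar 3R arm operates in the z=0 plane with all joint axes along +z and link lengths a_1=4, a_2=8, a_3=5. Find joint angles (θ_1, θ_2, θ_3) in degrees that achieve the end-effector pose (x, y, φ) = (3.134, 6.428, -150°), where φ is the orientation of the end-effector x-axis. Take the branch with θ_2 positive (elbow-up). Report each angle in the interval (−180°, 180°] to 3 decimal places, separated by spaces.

wrist centre = target − a_3·(cos φ, sin φ) = (7.4641, 8.9280)
cos θ_2 = (135.4224−4²−8²)/(2·4·8) = 0.8660; θ_2 = 30.0058° (elbow-up)
β = atan2(8.9280,7.4641) = 50.1032°; ψ = atan2(4.0007,10.9278) = 20.1078°
θ_1 = β − ψ = 29.9953°
θ_3 = φ − θ_1 − θ_2 = 149.9989° (wrapped to (-180°,180°])

29.995 30.006 149.999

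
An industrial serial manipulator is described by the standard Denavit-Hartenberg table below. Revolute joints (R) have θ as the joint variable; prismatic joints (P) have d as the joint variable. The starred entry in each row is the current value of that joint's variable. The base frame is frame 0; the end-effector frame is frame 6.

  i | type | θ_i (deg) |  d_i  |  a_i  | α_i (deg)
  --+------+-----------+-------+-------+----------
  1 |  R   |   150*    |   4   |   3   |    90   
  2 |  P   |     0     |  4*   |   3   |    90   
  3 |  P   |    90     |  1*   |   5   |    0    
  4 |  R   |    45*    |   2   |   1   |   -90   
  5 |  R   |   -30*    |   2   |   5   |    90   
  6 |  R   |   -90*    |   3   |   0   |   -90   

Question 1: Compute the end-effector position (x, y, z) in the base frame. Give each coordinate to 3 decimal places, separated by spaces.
3.521 9.854 -4.098

after link 1: o_1 = (-2.5981, 1.5000, 4.0000)
after link 2: o_2 = (-3.1962, 6.4641, 4.0000)
after link 3: o_3 = (-0.6962, 10.7942, 3.0000)
after link 4: o_4 = (0.2698, 11.0530, 1.0000)
after link 5: o_5 = (4.9700, 10.2419, -1.5000)
after link 6: o_6 = (3.5211, 9.8537, -4.0981)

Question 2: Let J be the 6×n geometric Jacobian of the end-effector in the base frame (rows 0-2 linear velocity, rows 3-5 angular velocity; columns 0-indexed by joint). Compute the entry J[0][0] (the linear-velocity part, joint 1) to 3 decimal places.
-9.854

axis z_0 = ẑ; lever o_n−o_0 = (3.5211,9.8537,-4.0981)
cross product → J_v[:, 0] = (-9.8537,3.5211,0.0000)
J_ω[:, 0] = z_0
entry J[0][0] = -9.8537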